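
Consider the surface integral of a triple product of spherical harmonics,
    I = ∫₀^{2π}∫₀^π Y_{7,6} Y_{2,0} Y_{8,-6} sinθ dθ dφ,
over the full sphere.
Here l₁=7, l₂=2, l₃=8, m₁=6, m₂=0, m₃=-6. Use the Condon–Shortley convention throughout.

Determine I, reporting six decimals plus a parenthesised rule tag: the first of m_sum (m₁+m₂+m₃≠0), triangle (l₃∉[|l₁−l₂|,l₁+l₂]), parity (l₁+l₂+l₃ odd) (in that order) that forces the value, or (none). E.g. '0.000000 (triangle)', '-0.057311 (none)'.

0.000000 (parity)

Σlᵢ=17 odd — θ-integrand is odd under cosθ→−cosθ; I=0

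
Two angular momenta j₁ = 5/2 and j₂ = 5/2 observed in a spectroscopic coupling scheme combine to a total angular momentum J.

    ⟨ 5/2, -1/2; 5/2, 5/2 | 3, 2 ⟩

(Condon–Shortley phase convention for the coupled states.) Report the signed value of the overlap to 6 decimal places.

+√(5/12) = +0.645497

√[7·2!3!3!/9! · 2!3!5!0!5!1!] = √(240)
  +(−1)^2/∏(2,0,1,3,2,0)! = 1/24  (running 1/24)
⟨..|..⟩ = √(240)·(1/24) = +0.645497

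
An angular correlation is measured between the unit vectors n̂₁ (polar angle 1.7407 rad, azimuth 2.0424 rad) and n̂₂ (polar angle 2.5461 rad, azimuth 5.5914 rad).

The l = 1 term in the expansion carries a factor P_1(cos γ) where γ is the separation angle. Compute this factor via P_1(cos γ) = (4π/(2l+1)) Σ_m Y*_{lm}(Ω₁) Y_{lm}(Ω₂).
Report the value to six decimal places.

-0.367608

Addition theorem: P_1(cos γ) = (4π/3) Σ_m Y*_{lm}(Ω₁) Y_{lm}(Ω₂), m = −1…1:
  m=-1: Y*=-0.15470 + 0.30335j  Y=0.14924 + 0.12362j  product -0.06059 + 0.02615j
  m=+0: Y*=-0.08262 + 0.00000j  Y=-0.40450 + 0.00000j  product 0.03342 + 0.00000j
  m=+1: Y*=0.15470 + 0.30335j  Y=-0.14924 + 0.12362j  product -0.06059 - 0.02615j
Total Σ_m = -0.08776 + 0.00000j. Multiply by 4.188790: -0.36761 + 0.00000j. P_1(cos γ) = -0.367608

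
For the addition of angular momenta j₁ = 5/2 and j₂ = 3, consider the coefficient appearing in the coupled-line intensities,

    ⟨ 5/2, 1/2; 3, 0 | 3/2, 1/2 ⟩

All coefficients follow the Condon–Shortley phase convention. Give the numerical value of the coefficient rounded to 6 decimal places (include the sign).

+0.338062

j₁+j₂−J=4  J+j₁−j₂=1  J−j₁+j₂=2  j₁+j₂+J+1=8
(j₁±m₁, j₂±m₂, J±M) = (3,2,3,3,2,1)
P² = 144/35
sum k=1..2:
  [1] −1/12 = -1/12
  [2] +1/4 = 1/4
S = 1/6
C² = P²·S² = 4/35 ; C = +0.338062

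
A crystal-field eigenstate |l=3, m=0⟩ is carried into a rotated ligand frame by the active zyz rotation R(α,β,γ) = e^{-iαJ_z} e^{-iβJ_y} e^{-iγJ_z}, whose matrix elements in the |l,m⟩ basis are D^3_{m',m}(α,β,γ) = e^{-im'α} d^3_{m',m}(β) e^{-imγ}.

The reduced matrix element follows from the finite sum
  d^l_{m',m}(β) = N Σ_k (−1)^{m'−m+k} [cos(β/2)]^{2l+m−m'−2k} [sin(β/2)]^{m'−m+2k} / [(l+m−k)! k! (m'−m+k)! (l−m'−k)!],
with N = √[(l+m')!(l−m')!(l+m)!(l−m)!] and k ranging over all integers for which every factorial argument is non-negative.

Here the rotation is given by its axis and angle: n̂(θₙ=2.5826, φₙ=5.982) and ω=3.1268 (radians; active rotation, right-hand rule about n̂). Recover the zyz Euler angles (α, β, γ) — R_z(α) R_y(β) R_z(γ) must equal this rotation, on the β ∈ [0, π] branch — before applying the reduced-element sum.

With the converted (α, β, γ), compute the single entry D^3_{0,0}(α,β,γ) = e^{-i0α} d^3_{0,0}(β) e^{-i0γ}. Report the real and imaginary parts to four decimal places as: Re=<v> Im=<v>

Axis–angle → zyz. n̂ = (sinθₙcosφₙ, sinθₙsinφₙ, cosθₙ) = (+0.506460, -0.157324, -0.847790), ω = 3.1268.
R = I cosω + sinω [n̂]ₓ + (1−cosω) n̂n̂ᵀ gives
  R = [-0.486916, -0.146808, -0.861023; -0.171889, -0.950391, +0.259250; -0.856369, +0.274233, +0.437526]
β = atan2(√(R₁₃²+R₂₃²), R₃₃) = 1.117951; α = atan2(R₂₃, R₁₃) mod 2π = 2.849132; γ = atan2(R₃₂, −R₃₁) mod 2π = 0.309909
First d^3_{0,0}(β=1.1180), then the phase factors e^{-i(0)α} and e^{-i(0)γ}:
c=cos(1.117951/2)=0.847799, s=sin(1.117951/2)=0.530318; N=√[6·6·6·6]=36.000000
k: max(0,(0)−(0))=0 … min(3+(0),3−(0))=3
  k=0: (−1)^0·36.0000/(36)·0.8478^6·0.5303^0 = +0.371327
  k=1: (−1)^1·36.0000/(4)·0.8478^4·0.5303^2 = -1.307635
  k=2: (−1)^2·36.0000/(4)·0.8478^2·0.5303^4 = +0.511651
  k=3: (−1)^3·36.0000/(36)·0.8478^0·0.5303^6 = -0.022244
d^3_{0,0}(1.1180) = +0.371327 -1.307635 +0.511651 -0.022244 = -0.446901
D = (+1.000000+0.000000i)·(-0.446901)·(+1.000000+0.000000i) = -0.446901+0.000000i

Re=-0.4469 Im=0.0000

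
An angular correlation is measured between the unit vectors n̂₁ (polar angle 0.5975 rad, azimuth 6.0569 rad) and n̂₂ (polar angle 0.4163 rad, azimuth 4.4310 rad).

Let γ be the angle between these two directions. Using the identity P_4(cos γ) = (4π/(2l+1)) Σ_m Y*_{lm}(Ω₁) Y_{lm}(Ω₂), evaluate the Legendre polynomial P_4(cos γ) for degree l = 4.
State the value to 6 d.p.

Term-by-term m-sum for l=4 (normalisation 4π/9 = 1.396263):
  m=-4: (0.02738 - 0.03486j) × (0.00510 + 0.01068j) = 0.00051 + 0.00011j  (running Σ = 0.00051 + 0.00011j)
  m=-3: (0.14340 - 0.11569j) × (0.05658 - 0.05029j) = 0.00230 - 0.01376j  (running Σ = 0.00281 - 0.01364j)
  m=-2: (0.36035 - 0.17521j) × (-0.22464 - 0.14171j) = -0.10578 - 0.01170j  (running Σ = -0.10297 - 0.02535j)
  m=-1: (0.38266 - 0.08810j) × (-0.13873 + 0.47994j) = -0.01080 + 0.19587j  (running Σ = -0.11377 + 0.17053j)
  m=0: (-0.12206 + 0.00000j) × (0.25335 + 0.00000j) = -0.03092 + 0.00000j  (running Σ = -0.14470 + 0.17053j)
  m=1: (-0.38266 - 0.08810j) × (0.13873 + 0.47994j) = -0.01080 - 0.19587j  (running Σ = -0.15550 - 0.02535j)
  m=2: (0.36035 + 0.17521j) × (-0.22464 + 0.14171j) = -0.10578 + 0.01170j  (running Σ = -0.26128 - 0.01364j)
  m=3: (-0.14340 - 0.11569j) × (-0.05658 - 0.05029j) = 0.00230 + 0.01376j  (running Σ = -0.25898 + 0.00011j)
  m=4: (0.02738 + 0.03486j) × (0.00510 - 0.01068j) = 0.00051 - 0.00011j  (running Σ = -0.25847 + 0.00000j)
Σ over m = -0.25847 + 0.00000j; ×(4π/9) → -0.36089 + 0.00000j. Real part: -0.360893

-0.360893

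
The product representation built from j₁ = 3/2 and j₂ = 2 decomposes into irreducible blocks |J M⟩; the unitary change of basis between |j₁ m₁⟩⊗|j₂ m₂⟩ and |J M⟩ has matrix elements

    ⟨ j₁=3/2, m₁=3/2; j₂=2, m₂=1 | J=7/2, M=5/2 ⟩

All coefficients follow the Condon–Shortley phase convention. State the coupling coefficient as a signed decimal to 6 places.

triangle: 0!·3!·4!/8! = 144/40320
(j±m)!: 3!·0!·3!·1!·6!·1! = 25920
prefactor² = (2J+1)·Δ·N² = 5184/7
  k=0: +1/(0!·0!·0!·3!·3!·1!) = 1/36
Σ = 1/36  ⇒  CG² = 5184/7·(1/36)² = 4/7
CG = +√(4/7) = +0.755929

+√(4/7) = +0.755929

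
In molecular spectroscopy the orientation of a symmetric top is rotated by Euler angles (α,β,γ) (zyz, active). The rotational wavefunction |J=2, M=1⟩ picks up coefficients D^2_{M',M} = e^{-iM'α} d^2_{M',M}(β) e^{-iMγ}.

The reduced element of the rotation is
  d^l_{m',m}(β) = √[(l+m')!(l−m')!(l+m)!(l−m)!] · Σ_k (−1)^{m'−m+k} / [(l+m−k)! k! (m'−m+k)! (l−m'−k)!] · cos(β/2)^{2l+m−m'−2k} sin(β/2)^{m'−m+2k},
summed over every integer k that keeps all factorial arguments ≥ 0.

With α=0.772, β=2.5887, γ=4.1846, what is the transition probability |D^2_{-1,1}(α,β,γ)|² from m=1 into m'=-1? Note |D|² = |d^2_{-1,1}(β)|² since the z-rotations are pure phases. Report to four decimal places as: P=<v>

D^2_{-1,1}(0.7720,2.5887,4.1846) = e^{-i·-1·0.7720}·d^2_{-1,1}(2.5887)·e^{-i·1·4.1846}. Compute d first:
Half-angle: c=0.272939, s=0.962031. N=√(1·6·6·1)=6.000000
k∈{2,3} keeps every argument non-negative
  k=2: (−1)^0·6.0000/(2)·0.2729^2·0.9620^2 = +0.206838
  k=3: (−1)^1·6.0000/(6)·0.2729^0·0.9620^4 = -0.856559
d^2_{-1,1}(2.5887) = +0.206838 -0.856559 = -0.649721
|D^2_{-1,1}|² = |d^2_{-1,1}(β)|² = (-0.649721)² = 0.422137 (the z-rotation phases have unit modulus)

P=0.4221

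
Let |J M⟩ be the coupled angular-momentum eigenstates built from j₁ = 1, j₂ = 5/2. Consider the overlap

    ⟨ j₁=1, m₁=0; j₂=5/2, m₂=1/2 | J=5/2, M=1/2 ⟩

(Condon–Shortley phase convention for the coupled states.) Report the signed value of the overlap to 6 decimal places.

-0.169031

√[6·1!1!4!/7! · 1!1!3!2!3!2!] = √(144/35)
  +(−1)^0/∏(0,1,1,3,0,1)! = 1/6  (running 1/6)
  +(−1)^1/∏(1,0,0,2,1,2)! = -1/4  (running -1/12)
⟨..|..⟩ = √(144/35)·(-1/12) = -0.169031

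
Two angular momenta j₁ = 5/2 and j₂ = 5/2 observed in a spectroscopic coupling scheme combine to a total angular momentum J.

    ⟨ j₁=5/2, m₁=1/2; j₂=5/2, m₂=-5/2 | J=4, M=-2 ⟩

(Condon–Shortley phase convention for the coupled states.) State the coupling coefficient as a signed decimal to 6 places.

j₁+j₂−J=1  J+j₁−j₂=4  J−j₁+j₂=4  j₁+j₂+J+1=10
(j₁±m₁, j₂±m₂, J±M) = (3,2,0,5,2,6)
P² = 20736/7
sum k=0..0:
  [0] +1/96 = 1/96
S = 1/96
C² = P²·S² = 9/28 ; C = +0.566947

+0.566947  (= +√(9/28))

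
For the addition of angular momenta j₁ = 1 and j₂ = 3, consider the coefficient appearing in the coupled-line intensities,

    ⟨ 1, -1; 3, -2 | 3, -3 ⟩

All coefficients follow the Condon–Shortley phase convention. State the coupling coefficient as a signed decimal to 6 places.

−√(1/4) ≈ -0.500000

triangle: 1!*1!*5!/8! = 120/40320
(j±m)!: 0!*2!*1!*5!*0!*6! = 172800
prefactor² = (2J+1)*Δ*N² = 3600
  k=1: −1/(1!*0!*1!*0!*0!*5!) = -1/120
Σ = -1/120  ⇒  CG² = 3600*(-1/120)² = 1/4
CG = −√(1/4) = -0.500000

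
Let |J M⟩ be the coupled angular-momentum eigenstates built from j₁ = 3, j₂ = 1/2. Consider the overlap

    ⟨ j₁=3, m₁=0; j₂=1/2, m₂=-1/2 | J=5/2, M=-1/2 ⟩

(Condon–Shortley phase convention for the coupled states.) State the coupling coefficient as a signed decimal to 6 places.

triangle: 1!*5!*0!/7! = 120/5040
(j±m)!: 3!*3!*0!*1!*2!*3! = 432
prefactor² = (2J+1)*Δ*N² = 432/7
  k=0: +1/(0!*1!*3!*0!*2!*0!) = 1/12
Σ = 1/12  ⇒  CG² = 432/7*(1/12)² = 3/7
CG = +√(3/7) = +0.654654

+√(3/7) ≈ +0.654654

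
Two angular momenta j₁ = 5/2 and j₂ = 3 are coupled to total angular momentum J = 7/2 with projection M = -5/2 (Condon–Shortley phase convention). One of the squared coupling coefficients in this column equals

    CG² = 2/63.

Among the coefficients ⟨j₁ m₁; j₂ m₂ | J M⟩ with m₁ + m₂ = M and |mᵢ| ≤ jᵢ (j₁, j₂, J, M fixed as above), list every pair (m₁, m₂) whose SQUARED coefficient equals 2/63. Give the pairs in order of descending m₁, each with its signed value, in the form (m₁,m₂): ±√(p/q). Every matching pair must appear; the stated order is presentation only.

(-1/2,-2): −√(2/63)

Admissible pairs with m₁+m₂ = M = -5/2: (-5/2,0), (-3/2,-1), (-1/2,-2), (1/2,-3)
  (m₁,m₂)=(1/2,-3): CG² = 3/7, CG = +√(3/7)
  (m₁,m₂)=(-1/2,-2): CG² = 2/63, CG = −√(2/63)   ← matches the target
  (m₁,m₂)=(-3/2,-1): CG² = 10/63, CG = −√(10/63)
  (m₁,m₂)=(-5/2,0): CG² = 8/21, CG = +√(8/21)
Pairs with CG² = 2/63: (-1/2,-2): −√(2/63)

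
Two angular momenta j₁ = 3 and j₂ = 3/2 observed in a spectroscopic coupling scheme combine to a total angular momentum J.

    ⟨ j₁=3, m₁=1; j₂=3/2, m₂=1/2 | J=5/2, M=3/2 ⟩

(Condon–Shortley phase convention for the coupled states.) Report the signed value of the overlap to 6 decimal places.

−√(7/20) ≈ -0.591608

triangle: 2!×4!×1!/8! = 48/40320
(j±m)!: 4!×2!×2!×1!×4!×1! = 2304
prefactor² = (2J+1)×Δ×N² = 576/35
  k=1: −1/(1!×1!×1!×1!×3!×0!) = -1/6
  k=2: +1/(2!×0!×0!×0!×4!×1!) = 1/48
Σ = -7/48  ⇒  CG² = 576/35×(-7/48)² = 7/20
CG = −√(7/20) = -0.591608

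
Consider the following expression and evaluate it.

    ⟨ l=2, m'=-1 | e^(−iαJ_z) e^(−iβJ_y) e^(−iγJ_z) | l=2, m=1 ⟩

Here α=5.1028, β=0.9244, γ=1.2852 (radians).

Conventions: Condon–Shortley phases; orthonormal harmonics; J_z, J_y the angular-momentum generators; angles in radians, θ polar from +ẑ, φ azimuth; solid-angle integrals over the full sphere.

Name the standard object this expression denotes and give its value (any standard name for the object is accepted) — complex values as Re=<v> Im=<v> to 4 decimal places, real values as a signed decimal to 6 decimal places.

This is a Wigner D-matrix element — the rotation-matrix element ⟨l m'| R(α,β,γ) |l m⟩ in the angular-momentum basis.
First d^2_{-1,1}(β=0.9244), then the phase factors e^{-i(-1)α} and e^{-i(1)γ}:
With c≡cos(β/2)=0.895074 and s≡sin(β/2)=0.445918, N=[1·6·6·1]^{1/2}=6.000000
Admissible k: 2..3 (factorial args all ≥0)
  k=2: (−1)^0·6.0000/(2)·0.8951^2·0.4459^2 = +0.477914
  k=3: (−1)^1·6.0000/(6)·0.8951^0·0.4459^4 = -0.039539
d^2_{-1,1}(0.9244) = +0.477914 -0.039539 = +0.438375
Attach z-rotation phases: D = e^{-i(-1)(5.1028)}·(+0.438375)·e^{-i(1)(1.2852)} = -0.341966-0.274284i

Wigner D-matrix element, Re=-0.3420 Im=-0.2743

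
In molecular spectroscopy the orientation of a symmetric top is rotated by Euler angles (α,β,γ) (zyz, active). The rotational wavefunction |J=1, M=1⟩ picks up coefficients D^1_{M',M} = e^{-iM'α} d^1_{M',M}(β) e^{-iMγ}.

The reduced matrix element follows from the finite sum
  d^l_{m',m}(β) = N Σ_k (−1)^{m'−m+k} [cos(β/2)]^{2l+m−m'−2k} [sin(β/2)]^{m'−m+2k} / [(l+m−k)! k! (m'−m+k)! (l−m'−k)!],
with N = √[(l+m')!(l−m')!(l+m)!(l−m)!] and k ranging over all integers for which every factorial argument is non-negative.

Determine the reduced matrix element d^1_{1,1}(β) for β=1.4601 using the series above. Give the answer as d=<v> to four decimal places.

d=0.5552

d^1_{1,1}(β=1.4601) via the finite sum:
c=cos(1.460100/2)=0.745141, s=sin(1.460100/2)=0.666907; N=√[2·1·2·1]=2.000000
k: max(0,(1)−(1))=0 … min(1+(1),1−(1))=0
  k=0: (−1)^0·2.0000/(2)·0.7451^2·0.6669^0 = +0.555235
d^1_{1,1}(1.4601) = +0.555235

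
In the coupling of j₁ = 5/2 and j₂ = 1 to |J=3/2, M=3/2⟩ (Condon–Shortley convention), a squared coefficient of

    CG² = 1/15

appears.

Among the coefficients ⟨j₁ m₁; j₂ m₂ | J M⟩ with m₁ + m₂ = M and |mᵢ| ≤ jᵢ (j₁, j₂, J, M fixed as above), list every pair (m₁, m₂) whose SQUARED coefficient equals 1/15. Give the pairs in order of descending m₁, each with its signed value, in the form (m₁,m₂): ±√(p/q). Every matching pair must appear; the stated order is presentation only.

(1/2,1): +√(1/15)

Admissible pairs with m₁+m₂ = M = 3/2: (1/2,1), (3/2,0), (5/2,-1)
  (m₁,m₂)=(5/2,-1): CG² = 2/3, CG = +√(2/3)
  (m₁,m₂)=(3/2,0): CG² = 4/15, CG = −√(4/15)
  (m₁,m₂)=(1/2,1): CG² = 1/15, CG = +√(1/15)   ← matches the target
Pairs with CG² = 1/15: (1/2,1): +√(1/15)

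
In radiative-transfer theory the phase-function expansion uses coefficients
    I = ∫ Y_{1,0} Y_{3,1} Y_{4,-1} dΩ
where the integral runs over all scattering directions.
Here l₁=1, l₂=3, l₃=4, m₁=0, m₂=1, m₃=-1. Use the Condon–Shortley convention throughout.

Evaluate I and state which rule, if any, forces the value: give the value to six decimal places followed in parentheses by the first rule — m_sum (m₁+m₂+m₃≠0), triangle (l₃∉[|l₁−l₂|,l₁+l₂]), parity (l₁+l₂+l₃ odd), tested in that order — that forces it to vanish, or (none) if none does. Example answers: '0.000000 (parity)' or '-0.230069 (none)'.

Checks pass: Σm=0; 8 even; l₃=4∈[2,4].
(2·1+1)(2·3+1)(2·4+1) = 189
Δ: 0! 2! 6! / 9! → 1/252
sum: t=0:+1/36 = 1/36
3j²(1 3 4; 0 0 0) = Δ·Π!·Σ² = 4/63  (sign +1)
sum: t=0:+1/48 = 1/48
3j²(1 3 4; 0 1 -1) = Δ·Π!·Σ² = 5/84  (sign -1)
combine: 4πI² = 189·4/63·5/84 = 5/7
take √, sign -1: I = -0.23841361
No selection rule forces the value: the integral is nonzero (none).

-0.238414 (none)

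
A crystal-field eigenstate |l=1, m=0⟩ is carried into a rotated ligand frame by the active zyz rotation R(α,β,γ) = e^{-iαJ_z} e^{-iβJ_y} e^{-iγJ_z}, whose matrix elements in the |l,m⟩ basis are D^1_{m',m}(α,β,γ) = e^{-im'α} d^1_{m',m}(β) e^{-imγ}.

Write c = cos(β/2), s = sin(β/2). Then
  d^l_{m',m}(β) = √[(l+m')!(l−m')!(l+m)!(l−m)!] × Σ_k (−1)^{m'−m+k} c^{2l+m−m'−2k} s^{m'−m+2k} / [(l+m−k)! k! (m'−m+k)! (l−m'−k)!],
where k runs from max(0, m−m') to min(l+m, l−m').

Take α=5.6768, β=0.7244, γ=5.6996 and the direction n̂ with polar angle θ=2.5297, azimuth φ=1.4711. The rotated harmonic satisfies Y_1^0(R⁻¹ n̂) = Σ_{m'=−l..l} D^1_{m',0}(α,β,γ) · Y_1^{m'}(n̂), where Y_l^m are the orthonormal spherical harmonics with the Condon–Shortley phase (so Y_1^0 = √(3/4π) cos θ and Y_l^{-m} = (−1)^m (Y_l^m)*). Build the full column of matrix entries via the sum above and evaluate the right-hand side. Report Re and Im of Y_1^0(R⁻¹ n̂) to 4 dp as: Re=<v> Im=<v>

Re=-0.3898 Im=0.0000

Need the full column D^1_{m',0} for m'=−1..1 at α=5.6768, β=0.7244, γ=5.6996.
cos(β/2)=0.935120, sin(β/2)=0.354332
d^1_{-1,0}: single k=1 term ⇒ +0.468590;  D = +0.385047-0.267050i
d^1_{0,0}: k∈[0..1] ⇒ +0.874449 -0.125551 = +0.748897;  D = +0.748897+0.000000i
d^1_{1,0}: single k=0 term ⇒ -0.468590;  D = -0.385047-0.267050i
Y_1^{m'}(θ=2.5297,φ=1.4711) and Σ D·Y over m':
  (+0.3850-0.2670i)·(+0.0198-0.1975i)  (+0.7489+0.0000i)·(-0.4000+0.0000i)  (-0.3850-0.2670i)·(-0.0198-0.1975i)
Y_1^0(R⁻¹ n̂) = -0.389781+0.000000i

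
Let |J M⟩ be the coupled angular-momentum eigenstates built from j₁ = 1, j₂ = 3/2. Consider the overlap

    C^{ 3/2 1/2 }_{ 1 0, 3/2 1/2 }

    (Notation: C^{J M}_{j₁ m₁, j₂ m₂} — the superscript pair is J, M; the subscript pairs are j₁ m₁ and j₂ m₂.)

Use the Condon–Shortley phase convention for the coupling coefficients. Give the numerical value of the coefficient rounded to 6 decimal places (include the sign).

-0.258199  (= −√(1/15))

triangle: 1!*1!*2!/5! = 2/120
(j±m)!: 1!*1!*2!*1!*2!*1! = 4
prefactor² = (2J+1)*Δ*N² = 4/15
  k=0: +1/(0!*1!*1!*2!*0!*0!) = 1/2
  k=1: −1/(1!*0!*0!*1!*1!*1!) = -1
Σ = -1/2  ⇒  CG² = 4/15*(-1/2)² = 1/15
CG = −√(1/15) = -0.258199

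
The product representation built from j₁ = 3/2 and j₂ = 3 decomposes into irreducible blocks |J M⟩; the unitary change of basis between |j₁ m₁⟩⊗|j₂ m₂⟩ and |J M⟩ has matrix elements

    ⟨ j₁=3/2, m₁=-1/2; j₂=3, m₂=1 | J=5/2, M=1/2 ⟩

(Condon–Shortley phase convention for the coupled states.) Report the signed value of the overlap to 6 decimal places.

-0.119523

j₁+j₂−J=2  J+j₁−j₂=1  J−j₁+j₂=4  j₁+j₂+J+1=8
(j₁±m₁, j₂±m₂, J±M) = (1,2,4,2,3,2)
P² = 288/35
sum k=1..2:
  [1] −1/6 = -1/6
  [2] +1/8 = 1/8
S = -1/24
C² = P²·S² = 1/70 ; C = -0.119523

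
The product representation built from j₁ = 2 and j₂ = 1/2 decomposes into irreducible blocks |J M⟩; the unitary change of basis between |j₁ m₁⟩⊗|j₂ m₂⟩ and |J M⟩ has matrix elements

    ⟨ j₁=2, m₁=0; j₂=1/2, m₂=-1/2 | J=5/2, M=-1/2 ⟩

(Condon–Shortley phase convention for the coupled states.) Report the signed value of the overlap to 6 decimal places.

+0.774597

triangle: 0!·4!·1!/6! = 24/720
(j±m)!: 2!·2!·0!·1!·2!·3! = 48
prefactor² = (2J+1)·Δ·N² = 48/5
  k=0: +1/(0!·0!·2!·0!·2!·1!) = 1/4
Σ = 1/4  ⇒  CG² = 48/5·(1/4)² = 3/5
CG = +√(3/5) = +0.774597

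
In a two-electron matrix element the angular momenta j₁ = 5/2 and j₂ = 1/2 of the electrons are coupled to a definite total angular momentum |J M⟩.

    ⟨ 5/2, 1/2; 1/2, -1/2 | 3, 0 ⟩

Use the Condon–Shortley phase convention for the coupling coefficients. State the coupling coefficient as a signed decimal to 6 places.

+0.707107  (= +√(1/2))

j₁+j₂−J=0  J+j₁−j₂=5  J−j₁+j₂=1  j₁+j₂+J+1=7
(j₁±m₁, j₂±m₂, J±M) = (3,2,0,1,3,3)
P² = 72
sum k=0..0:
  [0] +1/12 = 1/12
S = 1/12
C² = P²·S² = 1/2 ; C = +0.707107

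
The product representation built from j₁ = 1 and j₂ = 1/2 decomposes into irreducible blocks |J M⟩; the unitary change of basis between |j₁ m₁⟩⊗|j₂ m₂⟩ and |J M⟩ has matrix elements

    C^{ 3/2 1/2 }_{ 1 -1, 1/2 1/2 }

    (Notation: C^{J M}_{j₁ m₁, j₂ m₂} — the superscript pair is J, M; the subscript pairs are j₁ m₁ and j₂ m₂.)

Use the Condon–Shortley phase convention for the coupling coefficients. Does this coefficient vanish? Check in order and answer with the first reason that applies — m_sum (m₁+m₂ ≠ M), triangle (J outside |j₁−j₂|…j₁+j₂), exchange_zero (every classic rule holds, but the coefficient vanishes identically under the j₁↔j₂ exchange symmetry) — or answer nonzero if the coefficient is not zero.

m-sum: m₁+m₂ = -1+1/2 = -1/2, M = 1/2  ✗ ⇒ coefficient is 0

m_sum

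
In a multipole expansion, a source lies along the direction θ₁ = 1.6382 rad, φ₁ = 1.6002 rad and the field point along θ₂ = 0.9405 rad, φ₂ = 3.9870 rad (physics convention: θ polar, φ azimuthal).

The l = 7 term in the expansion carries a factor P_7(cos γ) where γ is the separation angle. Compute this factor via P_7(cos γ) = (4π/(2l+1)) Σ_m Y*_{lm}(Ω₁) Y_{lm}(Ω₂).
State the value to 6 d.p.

-0.305759

Summing Y*_{l m}(θ₁,φ₁)·Y_{l m}(θ₂,φ₂) over m ∈ [−7, 7]; prefactor 4π/(2·7+1) = 0.837758:
  [-7]  conj(Y_{7,-7})(Ω₁) = 0.10058 - 0.48176j ; Y_{7,-7}(Ω₂) = -0.10488 - 0.04012j ; Δ = -0.02987 + 0.04649j
  [-6]  conj(Y_{7,-6})(Ω₁) = 0.12238 + 0.02182j ; Y_{7,-6}(Ω₂) = 0.10800 + 0.28687j ; Δ = 0.00696 + 0.03746j
  [-5]  conj(Y_{7,-5})(Ω₁) = 0.05001 - 0.33770j ; Y_{7,-5}(Ω₂) = 0.20708 - 0.39262j ; Δ = -0.12223 - 0.08957j
  [-4]  conj(Y_{7,-4})(Ω₁) = 0.14306 + 0.01690j ; Y_{7,-4}(Ω₂) = -0.27125 + 0.06639j ; Δ = -0.03993 + 0.00491j
  [-3]  conj(Y_{7,-3})(Ω₁) = 0.02617 - 0.29591j ; Y_{7,-3}(Ω₂) = -0.12811 - 0.08866j ; Δ = -0.02959 + 0.03559j
  [-2]  conj(Y_{7,-2})(Ω₁) = 0.15189 + 0.00894j ; Y_{7,-2}(Ω₂) = 0.04291 + 0.35583j ; Δ = 0.00334 + 0.05443j
  [-1]  conj(Y_{7,-1})(Ω₁) = 0.00824 - 0.28014j ; Y_{7,-1}(Ω₂) = -0.00503 + 0.00567j ; Δ = 0.00155 + 0.00146j
  [+0]  conj(Y_{7,0})(Ω₁) = 0.15446 + 0.00000j ; Y_{7,0}(Ω₂) = 0.35343 + 0.00000j ; Δ = 0.05459 + 0.00000j
  [+1]  conj(Y_{7,1})(Ω₁) = -0.00824 - 0.28014j ; Y_{7,1}(Ω₂) = 0.00503 + 0.00567j ; Δ = 0.00155 - 0.00146j
  [+2]  conj(Y_{7,2})(Ω₁) = 0.15189 - 0.00894j ; Y_{7,2}(Ω₂) = 0.04291 - 0.35583j ; Δ = 0.00334 - 0.05443j
  [+3]  conj(Y_{7,3})(Ω₁) = -0.02617 - 0.29591j ; Y_{7,3}(Ω₂) = 0.12811 - 0.08866j ; Δ = -0.02959 - 0.03559j
  [+4]  conj(Y_{7,4})(Ω₁) = 0.14306 - 0.01690j ; Y_{7,4}(Ω₂) = -0.27125 - 0.06639j ; Δ = -0.03993 - 0.00491j
  [+5]  conj(Y_{7,5})(Ω₁) = -0.05001 - 0.33770j ; Y_{7,5}(Ω₂) = -0.20708 - 0.39262j ; Δ = -0.12223 + 0.08957j
  [+6]  conj(Y_{7,6})(Ω₁) = 0.12238 - 0.02182j ; Y_{7,6}(Ω₂) = 0.10800 - 0.28687j ; Δ = 0.00696 - 0.03746j
  [+7]  conj(Y_{7,7})(Ω₁) = -0.10058 - 0.48176j ; Y_{7,7}(Ω₂) = 0.10488 - 0.04012j ; Δ = -0.02987 - 0.04649j
Accumulated sum -0.36497 + 0.00000j; after 4π/(2l+1) scaling, -0.30576 + 0.00000j ⇒ P_7 = -0.305759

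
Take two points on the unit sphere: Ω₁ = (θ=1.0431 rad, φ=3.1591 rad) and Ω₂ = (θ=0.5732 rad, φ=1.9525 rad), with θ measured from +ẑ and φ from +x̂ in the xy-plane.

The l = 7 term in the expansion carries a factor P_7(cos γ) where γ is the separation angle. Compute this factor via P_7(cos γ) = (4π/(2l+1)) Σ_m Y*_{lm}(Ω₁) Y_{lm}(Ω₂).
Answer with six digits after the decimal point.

0.323526

Expand P_7 via completeness: Σ_{m} conj(Y_{7,m}) at Ω₁ times Y_{7,m} at Ω₂ —
  m=-7: Y*=-0.17833 - 0.02196j  Y=0.00312 - 0.00615j  product -0.00069 + 0.00103j
  m=-6: Y*=0.38967 + 0.04108j  Y=0.02635 + 0.03008j  product 0.00903 + 0.01280j
  m=-5: Y*=-0.40404 - 0.03546j  Y=-0.13280 + 0.04664j  product 0.05531 - 0.01413j
  m=-4: Y*=0.06084 + 0.00427j  Y=0.01448 - 0.32911j  product 0.00229 - 0.01996j
  m=-3: Y*=0.32355 + 0.01701j  Y=0.44462 + 0.20159j  product 0.14043 + 0.07279j
  m=-2: Y*=-0.21732 - 0.00761j  Y=-0.24038 + 0.23004j  product 0.05399 - 0.04816j
  m=-1: Y*=-0.24275 - 0.00425j  Y=0.07047 + 0.17557j  product -0.01636 - 0.04292j
  m=+0: Y*=0.25135 + 0.00000j  Y=-0.40505 + 0.00000j  product -0.10181 + 0.00000j
  m=+1: Y*=0.24275 - 0.00425j  Y=-0.07047 + 0.17557j  product -0.01636 + 0.04292j
  m=+2: Y*=-0.21732 + 0.00761j  Y=-0.24038 - 0.23004j  product 0.05399 + 0.04816j
  m=+3: Y*=-0.32355 + 0.01701j  Y=-0.44462 + 0.20159j  product 0.14043 - 0.07279j
  m=+4: Y*=0.06084 - 0.00427j  Y=0.01448 + 0.32911j  product 0.00229 + 0.01996j
  m=+5: Y*=0.40404 - 0.03546j  Y=0.13280 + 0.04664j  product 0.05531 + 0.01413j
  m=+6: Y*=0.38967 - 0.04108j  Y=0.02635 - 0.03008j  product 0.00903 - 0.01280j
  m=+7: Y*=0.17833 - 0.02196j  Y=-0.00312 - 0.00615j  product -0.00069 - 0.00103j
Total Σ_m = 0.38618 + 0.00000j. Multiply by 0.837758: 0.32353 + 0.00000j. P_7(cos γ) = 0.323526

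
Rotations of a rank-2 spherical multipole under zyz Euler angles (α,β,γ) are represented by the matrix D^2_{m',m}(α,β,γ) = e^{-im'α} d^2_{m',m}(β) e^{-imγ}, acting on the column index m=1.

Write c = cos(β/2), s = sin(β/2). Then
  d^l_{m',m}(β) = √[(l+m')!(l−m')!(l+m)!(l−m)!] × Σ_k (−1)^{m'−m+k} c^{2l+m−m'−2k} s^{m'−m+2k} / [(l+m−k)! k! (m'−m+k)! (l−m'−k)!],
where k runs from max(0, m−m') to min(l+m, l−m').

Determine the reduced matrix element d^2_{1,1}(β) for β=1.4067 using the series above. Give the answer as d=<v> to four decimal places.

d^2_{1,1}(β=1.4067) via the finite sum:
With c≡cos(β/2)=0.762680 and s≡sin(β/2)=0.646776, N=[6·1·6·1]^{1/2}=6.000000
k∈{0,1} keeps every argument non-negative
  k=0: (−1)^0·6.0000/(6)·0.7627^4·0.6468^0 = +0.338352
  k=1: (−1)^1·6.0000/(2)·0.7627^2·0.6468^2 = -0.729985
d^2_{1,1}(1.4067) = +0.338352 -0.729985 = -0.391633

d=-0.3916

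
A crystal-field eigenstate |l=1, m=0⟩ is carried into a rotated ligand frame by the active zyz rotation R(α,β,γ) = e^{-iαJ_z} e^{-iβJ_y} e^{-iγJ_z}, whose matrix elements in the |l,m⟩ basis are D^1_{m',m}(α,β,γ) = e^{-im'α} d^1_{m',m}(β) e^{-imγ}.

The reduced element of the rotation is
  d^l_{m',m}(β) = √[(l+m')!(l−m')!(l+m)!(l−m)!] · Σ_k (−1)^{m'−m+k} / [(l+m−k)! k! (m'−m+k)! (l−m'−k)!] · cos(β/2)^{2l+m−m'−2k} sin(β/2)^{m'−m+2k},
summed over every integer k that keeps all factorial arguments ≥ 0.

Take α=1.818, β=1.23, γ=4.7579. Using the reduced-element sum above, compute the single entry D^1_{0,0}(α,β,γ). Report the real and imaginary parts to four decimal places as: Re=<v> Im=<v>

Re=0.3342 Im=0.0000

First d^1_{0,0}(β=1.2300), then the phase factors e^{-i(0)α} and e^{-i(0)γ}:
c=cos(1.230000/2)=0.816773, s=sin(1.230000/2)=0.576959; N=√[1·1·1·1]=1.000000
The bounds max(0,m−m')=0 and min(l+m,l−m')=1 give 2 terms
  k=0: (−1)^0·1.0000/(1)·0.8168^2·0.5770^0 = +0.667119
  k=1: (−1)^1·1.0000/(1)·0.8168^0·0.5770^2 = -0.332881
d^1_{0,0}(1.2300) = +0.667119 -0.332881 = +0.334238
Attach z-rotation phases: D = e^{-i(0)(1.8180)}·(+0.334238)·e^{-i(0)(4.7579)} = +0.334238+0.000000i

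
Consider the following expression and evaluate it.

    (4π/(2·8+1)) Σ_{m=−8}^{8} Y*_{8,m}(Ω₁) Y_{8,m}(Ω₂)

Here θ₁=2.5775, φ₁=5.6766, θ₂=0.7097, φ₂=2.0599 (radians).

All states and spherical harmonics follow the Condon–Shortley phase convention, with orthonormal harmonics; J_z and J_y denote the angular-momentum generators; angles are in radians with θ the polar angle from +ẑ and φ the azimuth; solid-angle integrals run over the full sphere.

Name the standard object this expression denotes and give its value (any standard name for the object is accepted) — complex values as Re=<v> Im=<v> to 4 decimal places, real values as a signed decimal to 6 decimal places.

Legendre polynomial (addition theorem), -0.133790

This sum is the spherical-harmonic addition theorem: it equals the Legendre polynomial P_l(cos γ) of the angle γ between the two directions.
Term-by-term m-sum for l=8 (normalisation 4π/17 = 0.739198):
  term(m=-8) = -0.00005 - 0.00004j   from Y*(Ω₁)=0.00048 + 0.00341j, Y(Ω₂)=-0.01201 + 0.01168j
  term(m=-7) = -0.00167 - 0.00031j   from Y*(Ω₁)=0.00978 - 0.01943j, Y(Ω₂)=-0.02172 - 0.07492j
  term(m=-6) = -0.01799 + 0.00539j   from Y*(Ω₁)=-0.07502 + 0.04078j, Y(Ω₂)=0.21518 + 0.04518j
  term(m=-5) = -0.06808 + 0.06549j   from Y*(Ω₁)=0.23016 + 0.02511j, Y(Ω₂)=-0.26163 + 0.31310j
  term(m=-4) = -0.06429 + 0.18792j   from Y*(Ω₁)=-0.32518 - 0.28248j, Y(Ω₂)=-0.17343 - 0.42723j
  term(m=-3) = 0.01234 + 0.08421j   from Y*(Ω₁)=0.12015 + 0.47259j, Y(Ω₂)=0.17360 + 0.01803j
  term(m=-2) = -0.02670 - 0.03735j   from Y*(Ω₁)=0.05550 - 0.14851j, Y(Ω₂)=0.16173 - 0.24020j
  term(m=-1) = 0.10399 + 0.05349j   from Y*(Ω₁)=0.29058 - 0.20162j, Y(Ω₂)=0.15535 + 0.29187j
  term(m=+0) = -0.05612 + 0.00000j   from Y*(Ω₁)=-0.28809 + 0.00000j, Y(Ω₂)=0.19480 + 0.00000j
  term(m=+1) = 0.10399 - 0.05349j   from Y*(Ω₁)=-0.29058 - 0.20162j, Y(Ω₂)=-0.15535 + 0.29187j
  term(m=+2) = -0.02670 + 0.03735j   from Y*(Ω₁)=0.05550 + 0.14851j, Y(Ω₂)=0.16173 + 0.24020j
  term(m=+3) = 0.01234 - 0.08421j   from Y*(Ω₁)=-0.12015 + 0.47259j, Y(Ω₂)=-0.17360 + 0.01803j
  term(m=+4) = -0.06429 - 0.18792j   from Y*(Ω₁)=-0.32518 + 0.28248j, Y(Ω₂)=-0.17343 + 0.42723j
  term(m=+5) = -0.06808 - 0.06549j   from Y*(Ω₁)=-0.23016 + 0.02511j, Y(Ω₂)=0.26163 + 0.31310j
  term(m=+6) = -0.01799 - 0.00539j   from Y*(Ω₁)=-0.07502 - 0.04078j, Y(Ω₂)=0.21518 - 0.04518j
  term(m=+7) = -0.00167 + 0.00031j   from Y*(Ω₁)=-0.00978 - 0.01943j, Y(Ω₂)=0.02172 - 0.07492j
  term(m=+8) = -0.00005 + 0.00004j   from Y*(Ω₁)=0.00048 - 0.00341j, Y(Ω₂)=-0.01201 - 0.01168j
Accumulated sum -0.18099 - 0.00000j; after 4π/(2l+1) scaling, -0.13379 - 0.00000j ⇒ P_8 = -0.133790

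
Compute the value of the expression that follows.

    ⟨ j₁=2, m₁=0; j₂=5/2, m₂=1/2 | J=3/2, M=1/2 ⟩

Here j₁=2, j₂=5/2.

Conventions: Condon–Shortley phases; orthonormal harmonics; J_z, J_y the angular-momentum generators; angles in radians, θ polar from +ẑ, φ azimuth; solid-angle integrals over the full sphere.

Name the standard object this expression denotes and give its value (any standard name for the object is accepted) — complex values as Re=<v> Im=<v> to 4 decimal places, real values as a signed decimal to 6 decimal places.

This is a Clebsch–Gordan (vector-coupling) coefficient.
√[4·3!1!2!/7! · 2!2!3!2!2!1!] = √(32/35)
  +(−1)^1/∏(1,2,1,2,0,0)! = -1/4  (running -1/4)
  +(−1)^2/∏(2,1,0,1,1,1)! = 1/2  (running 1/4)
⟨..|..⟩ = √(32/35)·(1/4) = +0.239046

Clebsch–Gordan coefficient, +√(2/35) ≈ +0.239046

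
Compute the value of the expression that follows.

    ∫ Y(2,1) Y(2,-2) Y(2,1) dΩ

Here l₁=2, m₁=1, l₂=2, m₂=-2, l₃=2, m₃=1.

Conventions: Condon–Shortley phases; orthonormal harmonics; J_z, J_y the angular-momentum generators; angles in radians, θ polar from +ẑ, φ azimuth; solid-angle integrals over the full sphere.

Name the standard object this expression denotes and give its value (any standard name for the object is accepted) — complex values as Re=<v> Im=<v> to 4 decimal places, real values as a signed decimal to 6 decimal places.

This is a Gaunt coefficient — the integral of a triple product of spherical harmonics over the sphere.
m-sum 0 ✓  L=6 even ✓  0≤2≤4 ✓
Π(2lᵢ+1) = 5×5×5 = 125
triangle coeff Δ(2,2,2) = 1/630
Σ_t [0,2]: t=0:+1/8 t=1:−1/1 t=2:+1/8 = -3/4
(3j)²=2/35 [(2 2 2; 0 0 0)], sign=-1
Σ_t [0,0]: t=0:+1/4 = 1/4
(3j)²=3/35 [(2 2 2; 1 -2 1)], sign=-1
⇒ 4πI² = 30/49
I = (+1)√(30/49/(4π)) = 0.22072812

Gaunt coefficient, +0.220728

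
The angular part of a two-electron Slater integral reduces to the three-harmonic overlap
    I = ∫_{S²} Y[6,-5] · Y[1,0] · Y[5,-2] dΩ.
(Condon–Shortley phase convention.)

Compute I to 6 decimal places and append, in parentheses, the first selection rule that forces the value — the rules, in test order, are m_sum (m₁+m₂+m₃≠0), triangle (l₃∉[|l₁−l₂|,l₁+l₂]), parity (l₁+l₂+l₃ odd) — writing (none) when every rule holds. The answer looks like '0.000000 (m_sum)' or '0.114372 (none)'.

Σmᵢ = -7 ≠ 0, so the φ-integral vanishes; I = 0

0.000000 (m_sum)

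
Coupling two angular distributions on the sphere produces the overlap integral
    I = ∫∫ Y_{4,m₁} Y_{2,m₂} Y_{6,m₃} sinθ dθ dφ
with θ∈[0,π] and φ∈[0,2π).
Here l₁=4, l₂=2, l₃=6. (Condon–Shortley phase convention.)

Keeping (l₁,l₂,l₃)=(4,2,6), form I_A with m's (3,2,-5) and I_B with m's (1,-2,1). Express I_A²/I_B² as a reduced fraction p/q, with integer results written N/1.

l's match ⇒ only the (l;m) 3-j factors differ between A and B.
A: triangle coeff Δ(4,2,6) = 1/6435; Σ_t [0,0]: t=0:+1/120960 = 1/120960; (3j)²=2/39 [(4 2 6; 3 2 -5)], sign=-1
B: triangle coeff Δ(4,2,6) = 1/6435; Σ_t [0,0]: t=0:+1/17280 = 1/17280; (3j)²=7/1287 [(4 2 6; 1 -2 1)], sign=-1
I_A²/I_B² = (2/39)/(7/1287) = 66/7

66/7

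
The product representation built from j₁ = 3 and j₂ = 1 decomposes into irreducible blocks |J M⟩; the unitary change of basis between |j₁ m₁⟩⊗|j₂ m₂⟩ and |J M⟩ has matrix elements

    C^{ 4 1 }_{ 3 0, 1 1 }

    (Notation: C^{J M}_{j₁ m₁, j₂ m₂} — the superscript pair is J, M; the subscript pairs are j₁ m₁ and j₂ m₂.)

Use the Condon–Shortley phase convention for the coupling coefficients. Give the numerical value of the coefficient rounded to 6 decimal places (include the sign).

√[9·0!6!2!/9! · 3!3!2!0!5!3!] = √(12960/7)
  +(−1)^0/∏(0,0,3,2,3,0)! = 1/72  (running 1/72)
⟨..|..⟩ = √(12960/7)·(1/72) = +0.597614

+√(5/14) = +0.597614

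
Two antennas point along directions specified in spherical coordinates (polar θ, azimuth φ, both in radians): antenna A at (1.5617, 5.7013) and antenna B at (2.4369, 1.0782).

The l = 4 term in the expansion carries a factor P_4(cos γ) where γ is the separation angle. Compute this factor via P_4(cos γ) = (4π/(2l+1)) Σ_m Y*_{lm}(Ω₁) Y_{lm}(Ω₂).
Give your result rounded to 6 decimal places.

Summing Y*_{l m}(θ₁,φ₁)·Y_{l m}(θ₂,φ₂) over m ∈ [−4, 4]; prefactor 4π/(2·4+1) = 1.396263:
  [-4]  conj(Y_{4,-4})(Ω₁) = (-0.303774, -0.321701) ; Y_{4,-4}(Ω₂) = (-0.030318, 0.071791) ; Δ = (0.032305, -0.012055)
  [-3]  conj(Y_{4,-3})(Ω₁) = (-0.001980, -0.011210) ; Y_{4,-3}(Ω₂) = (0.258094, -0.024074) ; Δ = (-0.000781, -0.002846)
  [-2]  conj(Y_{4,-2})(Ω₁) = (-0.132343, 0.306990) ; Y_{4,-2}(Ω₂) = (-0.237615, -0.358282) ; Δ = (0.141436, -0.025529)
  [-1]  conj(Y_{4,-1})(Ω₁) = (-0.010783, 0.007094) ; Y_{4,-1}(Ω₂) = (-0.117310, 0.218566) ; Δ = (-0.000285, -0.003189)
  [+0]  conj(Y_{4,0})(Ω₁) = (0.317094, -0.000000) ; Y_{4,0}(Ω₂) = (-0.277394, 0.000000) ; Δ = (-0.087960, 0.000000)
  [+1]  conj(Y_{4,1})(Ω₁) = (0.010783, 0.007094) ; Y_{4,1}(Ω₂) = (0.117310, 0.218566) ; Δ = (-0.000285, 0.003189)
  [+2]  conj(Y_{4,2})(Ω₁) = (-0.132343, -0.306990) ; Y_{4,2}(Ω₂) = (-0.237615, 0.358282) ; Δ = (0.141436, 0.025529)
  [+3]  conj(Y_{4,3})(Ω₁) = (0.001980, -0.011210) ; Y_{4,3}(Ω₂) = (-0.258094, -0.024074) ; Δ = (-0.000781, 0.002846)
  [+4]  conj(Y_{4,4})(Ω₁) = (-0.303774, 0.321701) ; Y_{4,4}(Ω₂) = (-0.030318, -0.071791) ; Δ = (0.032305, 0.012055)
Σ over m = (0.257389, 0.000000); ×(4π/9) → (0.359383, 0.000000). Real part: 0.359383

0.359383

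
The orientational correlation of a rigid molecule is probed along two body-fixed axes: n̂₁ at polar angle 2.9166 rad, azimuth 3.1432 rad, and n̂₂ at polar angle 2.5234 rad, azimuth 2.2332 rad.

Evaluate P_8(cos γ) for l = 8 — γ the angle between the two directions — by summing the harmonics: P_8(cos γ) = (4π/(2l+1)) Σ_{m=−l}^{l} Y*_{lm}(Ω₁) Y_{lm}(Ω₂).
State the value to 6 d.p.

Addition theorem: P_8(cos γ) = (4π/17) Σ_m Y*_{lm}(Ω₁) Y_{lm}(Ω₂), m = −8…8:
  m=-8: Y*=(0.000003, 0.000000)  Y=(0.003633, 0.005463)  product (0.000000, 0.000000)
  m=-7: Y*=(0.000055, 0.000001)  Y=(0.036797, 0.002786)  product (0.000002, 0.000000)
  m=-6: Y*=(0.000615, 0.000006)  Y=(0.086007, -0.094579)  product (0.000053, -0.000058)
  m=-5: Y*=(0.004930, 0.000040)  Y=(-0.051160, -0.297280)  product (-0.000240, -0.001468)
  m=-4: Y*=(0.029319, 0.000189)  Y=(-0.417169, -0.223574)  product (-0.012189, -0.006634)
  m=-3: Y*=(0.127718, 0.000616)  Y=(-0.371780, 0.164431)  product (-0.047584, 0.020772)
  m=-2: Y*=(0.384190, 0.001235)  Y=(0.007090, -0.028239)  product (0.002759, -0.010840)
  m=-1: Y*=(0.678537, 0.001091)  Y=(-0.254804, -0.326687)  product (-0.172538, -0.221947)
  m=+0: Y*=(0.319983, -0.000000)  Y=(-0.108602, 0.000000)  product (-0.034751, 0.000000)
  m=+1: Y*=(-0.678537, 0.001091)  Y=(0.254804, -0.326687)  product (-0.172538, 0.221947)
  m=+2: Y*=(0.384190, -0.001235)  Y=(0.007090, 0.028239)  product (0.002759, 0.010840)
  m=+3: Y*=(-0.127718, 0.000616)  Y=(0.371780, 0.164431)  product (-0.047584, -0.020772)
  m=+4: Y*=(0.029319, -0.000189)  Y=(-0.417169, 0.223574)  product (-0.012189, 0.006634)
  m=+5: Y*=(-0.004930, 0.000040)  Y=(0.051160, -0.297280)  product (-0.000240, 0.001468)
  m=+6: Y*=(0.000615, -0.000006)  Y=(0.086007, 0.094579)  product (0.000053, 0.000058)
  m=+7: Y*=(-0.000055, 0.000001)  Y=(-0.036797, 0.002786)  product (0.000002, -0.000000)
  m=+8: Y*=(0.000003, -0.000000)  Y=(0.003633, -0.005463)  product (0.000000, -0.000000)
Total Σ_m = (-0.494225, 0.000000). Multiply by 0.739198: (-0.365330, 0.000000). P_8(cos γ) = -0.365330

-0.365330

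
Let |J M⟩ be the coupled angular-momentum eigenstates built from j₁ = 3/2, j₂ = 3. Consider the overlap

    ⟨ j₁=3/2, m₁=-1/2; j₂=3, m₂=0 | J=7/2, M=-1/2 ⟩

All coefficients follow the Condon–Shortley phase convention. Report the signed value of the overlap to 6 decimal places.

√[8·1!2!5!/9! · 1!2!3!3!3!4!] = √(384/7)
  +(−1)^0/∏(0,1,2,3,0,2)! = 1/24  (running 1/24)
  +(−1)^1/∏(1,0,1,2,1,3)! = -1/12  (running -1/24)
⟨..|..⟩ = √(384/7)·(-1/24) = -0.308607

−√(2/21) ≈ -0.308607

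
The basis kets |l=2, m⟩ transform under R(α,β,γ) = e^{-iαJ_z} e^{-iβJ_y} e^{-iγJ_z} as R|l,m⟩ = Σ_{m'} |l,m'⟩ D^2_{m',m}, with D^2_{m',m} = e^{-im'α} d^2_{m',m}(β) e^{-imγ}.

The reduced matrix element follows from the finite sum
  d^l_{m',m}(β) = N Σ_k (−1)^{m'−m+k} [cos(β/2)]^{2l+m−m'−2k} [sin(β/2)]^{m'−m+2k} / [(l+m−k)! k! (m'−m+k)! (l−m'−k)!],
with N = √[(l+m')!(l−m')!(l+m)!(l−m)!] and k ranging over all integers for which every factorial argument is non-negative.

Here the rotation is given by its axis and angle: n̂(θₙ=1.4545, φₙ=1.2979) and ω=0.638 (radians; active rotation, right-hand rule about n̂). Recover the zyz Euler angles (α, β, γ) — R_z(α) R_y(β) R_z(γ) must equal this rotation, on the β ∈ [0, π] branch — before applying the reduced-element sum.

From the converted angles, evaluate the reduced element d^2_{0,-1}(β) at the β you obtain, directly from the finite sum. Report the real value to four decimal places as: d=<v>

d=-0.5843

Axis–angle → zyz. n̂ = (sinθₙcosφₙ, sinθₙsinφₙ, cosθₙ) = (+0.267701, +0.956489, +0.116034), ω = 0.6380.
R = I cosω + sinω [n̂]ₓ + (1−cosω) n̂n̂ᵀ gives
  R = [+0.817386, -0.018740, +0.575786; +0.119478, +0.983254, -0.137608; -0.563565, +0.181272, +0.805937]
β = atan2(√(R₁₃²+R₂₃²), R₃₃) = 0.633540; α = atan2(R₂₃, R₁₃) mod 2π = 6.048594; γ = atan2(R₃₂, −R₃₁) mod 2π = 0.311201
d^2_{0,-1}(β=0.6335) via the finite sum:
c=cos(0.633540/2)=0.950247, s=sin(0.633540/2)=0.311499; N=√[2·2·1·6]=4.898979
k: max(0,(-1)−(0))=0 … min(2+(-1),2−(0))=1
  k=0: (−1)^1·4.8990/(2)·0.9502^3·0.3115^1 = -0.654698
  k=1: (−1)^2·4.8990/(2)·0.9502^1·0.3115^3 = +0.070353
d^2_{0,-1}(0.6335) = -0.654698 +0.070353 = -0.584345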